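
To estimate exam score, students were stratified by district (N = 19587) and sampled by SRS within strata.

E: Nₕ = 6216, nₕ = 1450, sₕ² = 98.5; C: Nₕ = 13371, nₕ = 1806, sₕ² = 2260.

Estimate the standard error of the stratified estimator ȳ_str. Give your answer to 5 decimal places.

Var(ȳ_str) = Σₕ Wₕ²(1 − fₕ)sₕ²/nₕ with Wₕ = Nₕ/N, N = 19587.
E: Wₕ = 0.31735335; term = 0.31735335²·(1 − 0.23326898)·98.5/1450 = 0.0052456272.
C: Wₕ = 0.68264665; term = 0.68264665²·(1 − 0.13506843)·2260/1806 = 0.50438757.
Sum = 0.5096332.
SE = √(0.5096332) = 0.71389.

0.71389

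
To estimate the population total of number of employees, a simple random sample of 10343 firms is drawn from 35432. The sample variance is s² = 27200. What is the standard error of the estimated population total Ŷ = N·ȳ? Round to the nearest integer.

48350

Var(Ŷ) = N²·Var(ȳ) = N²·(1 − n/N)·s²/n.
f = 10343/35432 = 0.29191127; Var(ȳ) = 0.70808873·27200/10343 = 1.8621303.
Var(Ŷ) = 35432² · 1.8621303 = 2.337768 × 10^9.
SE(Ŷ) = √(2.337768 × 10^9) = 48350.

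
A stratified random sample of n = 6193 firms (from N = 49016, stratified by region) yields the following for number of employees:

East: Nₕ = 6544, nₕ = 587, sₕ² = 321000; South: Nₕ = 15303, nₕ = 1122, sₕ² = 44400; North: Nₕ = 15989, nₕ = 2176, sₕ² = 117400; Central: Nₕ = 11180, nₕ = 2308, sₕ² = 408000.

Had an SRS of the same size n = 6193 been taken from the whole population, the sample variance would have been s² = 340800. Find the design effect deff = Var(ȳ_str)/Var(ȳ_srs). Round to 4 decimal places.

0.5139

Var(ȳ_str) = Σ Wₕ²(1−fₕ)sₕ²/nₕ with Wₕ = Nₕ/49016:
  East: (6544/49016)²·(1−587/6544)·321000/587 = 8.8728285
  South: (15303/49016)²·(1−1122/15303)·44400/1122 = 3.5743561
  North: (15989/49016)²·(1−2176/15989)·117400/2176 = 4.9595559
  Central: (11180/49016)²·(1−2308/11180)·408000/2308 = 7.2981361
  → Var(ȳ_str) = 24.704877.
Var(ȳ_srs) = (1 − 6193/49016)·340800/6193 = 48.077041.
deff = 24.704877 / 48.077041 = 0.5139.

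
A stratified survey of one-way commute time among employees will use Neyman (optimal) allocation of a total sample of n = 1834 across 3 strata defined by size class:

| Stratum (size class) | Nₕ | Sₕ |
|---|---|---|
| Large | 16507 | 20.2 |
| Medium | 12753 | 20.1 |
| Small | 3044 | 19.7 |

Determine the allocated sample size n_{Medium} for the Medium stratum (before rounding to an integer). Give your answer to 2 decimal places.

723.55

Neyman allocation: nₕ = n·NₕSₕ / Σⱼ NⱼSⱼ.
Σ NⱼSⱼ = 16507·20.2 + 12753·20.1 + 3044·19.7 = 649743.5.
n_{Medium} = 1834·12753·20.1 / 649743.5 = 723.55.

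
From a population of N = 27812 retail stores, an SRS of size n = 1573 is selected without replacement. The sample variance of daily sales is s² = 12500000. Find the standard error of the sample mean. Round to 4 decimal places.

86.5861

Under SRS without replacement, Var(ȳ) = (1 − f)·s²/n with f = n/N = 1573/27812 = 0.05655832.
Var(ȳ) = (1 − 0.05655832)·12500000/1573 = 0.94344168·7946.5989 = 7497.1526.
SE(ȳ) = √(7497.1526) = 86.5861.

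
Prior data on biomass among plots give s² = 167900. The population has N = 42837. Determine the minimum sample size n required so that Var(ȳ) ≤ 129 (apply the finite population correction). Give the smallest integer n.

Without fpc, n₀ = s²/D = 167900/129 = 1301.5504.
With fpc, (1 − n/N)·s²/n ≤ D requires n ≥ n₀/(1 + n₀/N) = 1301.5504/(1 + 1301.5504/42837) = 1263.1705.
Rounding up, n = 1264.

1264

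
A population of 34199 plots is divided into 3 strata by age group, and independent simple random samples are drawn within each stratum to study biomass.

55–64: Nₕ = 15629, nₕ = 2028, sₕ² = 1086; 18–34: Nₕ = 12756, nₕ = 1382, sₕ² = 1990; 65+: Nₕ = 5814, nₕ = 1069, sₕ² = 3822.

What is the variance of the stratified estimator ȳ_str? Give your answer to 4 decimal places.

0.3603

Var(ȳ_str) = Σₕ Wₕ²(1 − fₕ)sₕ²/nₕ with Wₕ = Nₕ/N, N = 34199.
55–64: Wₕ = 0.45700167; term = 0.45700167²·(1 − 0.12975878)·1086/2028 = 0.097327842.
18–34: Wₕ = 0.37299336; term = 0.37299336²·(1 − 0.10834117)·1990/1382 = 0.17862653.
65+: Wₕ = 0.17000497; term = 0.17000497²·(1 − 0.18386653)·3822/1069 = 0.084332972.
Sum = 0.36028734.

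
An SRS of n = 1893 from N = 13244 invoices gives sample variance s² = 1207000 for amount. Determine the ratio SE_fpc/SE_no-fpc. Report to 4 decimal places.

0.9258

f = n/N = 1893/13244 = 0.14293265.
SE_no-fpc = √(s²/n) = 25.250985; SE_fpc = √((1−f)s²/n) = 23.37684.
Ratio = √(1−f) = 0.92577932.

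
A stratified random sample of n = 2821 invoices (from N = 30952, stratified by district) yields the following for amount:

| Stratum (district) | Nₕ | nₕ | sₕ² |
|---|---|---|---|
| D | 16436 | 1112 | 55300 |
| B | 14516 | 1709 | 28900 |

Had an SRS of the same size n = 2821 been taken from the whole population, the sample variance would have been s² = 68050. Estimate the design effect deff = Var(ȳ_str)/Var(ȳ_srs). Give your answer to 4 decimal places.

0.7460

Var(ȳ_str) = Σ Wₕ²(1−fₕ)sₕ²/nₕ with Wₕ = Nₕ/30952:
  D: (16436/30952)²·(1−1112/16436)·55300/1112 = 13.074081
  B: (14516/30952)²·(1−1709/14516)·28900/1709 = 3.2815023
  → Var(ȳ_str) = 16.355583.
Var(ȳ_srs) = (1 − 2821/30952)·68050/2821 = 21.924086.
deff = 16.355583 / 21.924086 = 0.7460.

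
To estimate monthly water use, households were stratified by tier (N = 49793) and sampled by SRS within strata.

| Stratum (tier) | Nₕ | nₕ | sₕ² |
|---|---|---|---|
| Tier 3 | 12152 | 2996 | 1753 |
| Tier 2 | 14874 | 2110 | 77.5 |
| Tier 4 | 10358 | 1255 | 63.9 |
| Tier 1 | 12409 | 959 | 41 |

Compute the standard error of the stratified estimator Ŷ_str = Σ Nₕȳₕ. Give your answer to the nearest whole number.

Var(Ŷ_str) = Σₕ Nₕ²(1 − fₕ)sₕ²/nₕ.
Tier 3: 12152²·(1 − 2996/12152)·1753/2996 = 6.5101898 × 10^7.
Tier 2: 14874²·(1 − 2110/14874)·77.5/2110 = 6.9732273 × 10^6.
Tier 4: 10358²·(1 − 1255/10358)·63.9/1255 = 4.8008439 × 10^6.
Tier 1: 12409²·(1 − 959/12409)·41/959 = 6.0744578 × 10^6.
Sum = 8.2950427 × 10^7.
SE = √(8.2950427 × 10^7) = 9108.

9108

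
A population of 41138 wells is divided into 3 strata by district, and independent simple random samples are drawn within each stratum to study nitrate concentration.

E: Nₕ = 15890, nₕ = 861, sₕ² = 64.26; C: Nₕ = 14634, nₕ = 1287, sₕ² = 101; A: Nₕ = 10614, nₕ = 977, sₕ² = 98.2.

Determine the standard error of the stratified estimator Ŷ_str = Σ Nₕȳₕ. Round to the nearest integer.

Var(Ŷ_str) = Σₕ Nₕ²(1 − fₕ)sₕ²/nₕ.
E: 15890²·(1 − 861/15890)·64.26/861 = 1.7823441 × 10^7.
C: 14634²·(1 − 1287/14634)·101/1287 = 1.5328143 × 10^7.
A: 10614²·(1 − 977/10614)·98.2/977 = 1.0281059 × 10^7.
Sum = 4.3432643 × 10^7.
SE = √(4.3432643 × 10^7) = 6590.

6590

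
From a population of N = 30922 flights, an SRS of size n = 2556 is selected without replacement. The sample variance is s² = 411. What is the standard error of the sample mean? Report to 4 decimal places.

0.3841

Under SRS without replacement, Var(ȳ) = (1 − f)·s²/n with f = n/N = 2556/30922 = 0.08265960.
Var(ȳ) = (1 − 0.08265960)·411/2556 = 0.91734040·0.16079812 = 0.14750661.
SE(ȳ) = √(0.14750661) = 0.3841.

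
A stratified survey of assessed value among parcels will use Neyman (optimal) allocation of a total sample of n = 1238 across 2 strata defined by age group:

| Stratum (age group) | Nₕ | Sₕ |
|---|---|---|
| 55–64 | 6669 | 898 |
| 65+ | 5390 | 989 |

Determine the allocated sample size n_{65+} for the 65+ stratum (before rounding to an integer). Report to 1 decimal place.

Neyman allocation: nₕ = n·NₕSₕ / Σⱼ NⱼSⱼ.
Σ NⱼSⱼ = 6669·898 + 5390·989 = 1.1319472 × 10^7.
n_{65+} = 1238·5390·989 / (1.1319472 × 10^7) = 583.0.

583.0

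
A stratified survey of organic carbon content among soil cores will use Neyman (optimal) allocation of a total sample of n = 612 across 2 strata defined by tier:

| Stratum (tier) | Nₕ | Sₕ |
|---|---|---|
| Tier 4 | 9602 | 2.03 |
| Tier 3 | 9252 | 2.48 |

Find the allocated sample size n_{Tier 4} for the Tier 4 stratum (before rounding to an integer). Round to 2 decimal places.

281.10

Neyman allocation: nₕ = n·NₕSₕ / Σⱼ NⱼSⱼ.
Σ NⱼSⱼ = 9602·2.03 + 9252·2.48 = 42437.02.
n_{Tier 4} = 612·9602·2.03 / 42437.02 = 281.10.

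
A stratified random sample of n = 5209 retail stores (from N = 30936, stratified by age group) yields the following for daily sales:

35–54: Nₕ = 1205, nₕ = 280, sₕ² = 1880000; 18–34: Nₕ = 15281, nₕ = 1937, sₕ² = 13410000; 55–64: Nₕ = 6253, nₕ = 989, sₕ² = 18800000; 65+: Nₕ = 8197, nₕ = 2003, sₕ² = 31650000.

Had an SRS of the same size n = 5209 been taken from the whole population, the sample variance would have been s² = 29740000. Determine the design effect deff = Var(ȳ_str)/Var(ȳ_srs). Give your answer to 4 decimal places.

0.6266

Var(ȳ_str) = Σ Wₕ²(1−fₕ)sₕ²/nₕ with Wₕ = Nₕ/30936:
  35–54: (1205/30936)²·(1−280/1205)·1880000/280 = 7.8198834
  18–34: (15281/30936)²·(1−1937/15281)·13410000/1937 = 1475.0565
  55–64: (6253/30936)²·(1−989/6253)·18800000/989 = 653.78891
  65+: (8197/30936)²·(1−2003/8197)·31650000/2003 = 838.28285
  → Var(ȳ_str) = 2974.9481.
Var(ȳ_srs) = (1 − 5209/30936)·29740000/5209 = 4748.0097.
deff = 2974.9481 / 4748.0097 = 0.6266.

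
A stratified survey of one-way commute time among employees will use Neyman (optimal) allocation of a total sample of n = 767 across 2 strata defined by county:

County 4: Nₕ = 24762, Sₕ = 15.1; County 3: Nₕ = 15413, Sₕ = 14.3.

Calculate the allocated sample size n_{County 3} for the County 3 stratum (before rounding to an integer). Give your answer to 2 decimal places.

284.45

Neyman allocation: nₕ = n·NₕSₕ / Σⱼ NⱼSⱼ.
Σ NⱼSⱼ = 24762·15.1 + 15413·14.3 = 594312.1.
n_{County 3} = 767·15413·14.3 / 594312.1 = 284.45.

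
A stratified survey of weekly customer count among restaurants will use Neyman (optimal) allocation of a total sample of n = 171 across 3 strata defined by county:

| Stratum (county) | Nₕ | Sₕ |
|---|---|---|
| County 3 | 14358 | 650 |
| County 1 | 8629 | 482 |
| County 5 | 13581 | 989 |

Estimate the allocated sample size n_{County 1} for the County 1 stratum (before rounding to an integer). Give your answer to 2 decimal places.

26.42

Neyman allocation: nₕ = n·NₕSₕ / Σⱼ NⱼSⱼ.
Σ NⱼSⱼ = 14358·650 + 8629·482 + 13581·989 = 2.6923487 × 10^7.
n_{County 1} = 171·8629·482 / (2.6923487 × 10^7) = 26.42.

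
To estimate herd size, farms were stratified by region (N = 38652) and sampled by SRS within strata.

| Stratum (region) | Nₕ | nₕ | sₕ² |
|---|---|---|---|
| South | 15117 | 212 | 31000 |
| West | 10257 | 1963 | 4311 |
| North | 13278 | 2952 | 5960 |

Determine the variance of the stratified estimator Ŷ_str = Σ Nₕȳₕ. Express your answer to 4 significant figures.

3.341 × 10^10

Var(Ŷ_str) = Σₕ Nₕ²(1 − fₕ)sₕ²/nₕ.
South: 15117²·(1 − 212/15117)·31000/212 = 3.2947573 × 10^10.
West: 10257²·(1 − 1963/10257)·4311/1963 = 1.8682806 × 10^8.
North: 13278²·(1 − 2952/13278)·5960/2952 = 2.7681823 × 10^8.
Sum = 3.3411219 × 10^10.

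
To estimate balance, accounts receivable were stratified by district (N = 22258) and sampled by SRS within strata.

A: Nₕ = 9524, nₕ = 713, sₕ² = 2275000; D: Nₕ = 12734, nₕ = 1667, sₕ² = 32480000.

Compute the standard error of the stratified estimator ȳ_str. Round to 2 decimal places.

Var(ȳ_str) = Σₕ Wₕ²(1 − fₕ)sₕ²/nₕ with Wₕ = Nₕ/N, N = 22258.
A: Wₕ = 0.42789110; term = 0.42789110²·(1 − 0.07486350)·2275000/713 = 540.46078.
D: Wₕ = 0.57210890; term = 0.57210890²·(1 − 0.13090938)·32480000/1667 = 5542.4642.
Sum = 6082.925.
SE = √(6082.925) = 77.99.

77.99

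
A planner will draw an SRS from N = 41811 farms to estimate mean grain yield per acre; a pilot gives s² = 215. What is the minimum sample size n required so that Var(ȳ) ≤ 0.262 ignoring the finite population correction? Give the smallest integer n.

Without fpc, n₀ = s²/D = 215/0.262 = 820.6107.
Rounding up, n = 821.

821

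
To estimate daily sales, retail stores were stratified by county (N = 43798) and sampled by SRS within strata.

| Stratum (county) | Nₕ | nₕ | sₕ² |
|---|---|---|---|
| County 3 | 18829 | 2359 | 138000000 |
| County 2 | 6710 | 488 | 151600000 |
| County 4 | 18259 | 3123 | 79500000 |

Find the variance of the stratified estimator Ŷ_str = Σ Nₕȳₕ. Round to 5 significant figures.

3.8147 × 10^13

Var(Ŷ_str) = Σₕ Nₕ²(1 − fₕ)sₕ²/nₕ.
County 3: 18829²·(1 − 2359/18829)·138000000/2359 = 1.814145 × 10^13.
County 2: 6710²·(1 − 488/6710)·151600000/488 = 1.2969759 × 10^13.
County 4: 18259²·(1 − 3123/18259)·79500000/3123 = 7.0353102 × 10^12.
Sum = 3.8146519 × 10^13.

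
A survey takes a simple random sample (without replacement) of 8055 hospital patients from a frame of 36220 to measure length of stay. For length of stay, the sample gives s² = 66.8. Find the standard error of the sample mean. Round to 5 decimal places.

Under SRS without replacement, Var(ȳ) = (1 − f)·s²/n with f = n/N = 8055/36220 = 0.22239094.
Var(ȳ) = (1 − 0.22239094)·66.8/8055 = 0.77760906·0.0082929857 = 0.0064487008.
SE(ȳ) = √(0.0064487008) = 0.08030.

0.08030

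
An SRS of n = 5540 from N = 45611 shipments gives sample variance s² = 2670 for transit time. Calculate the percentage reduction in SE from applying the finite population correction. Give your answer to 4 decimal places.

f = n/N = 5540/45611 = 0.12146193.
SE_no-fpc = √(s²/n) = 0.6942258; SE_fpc = √((1−f)s²/n) = 0.65070035.
Ratio = √(1−f) = 0.93730362. Reduction = 100·(1 − 0.93730362) = 6.2696%.

6.2696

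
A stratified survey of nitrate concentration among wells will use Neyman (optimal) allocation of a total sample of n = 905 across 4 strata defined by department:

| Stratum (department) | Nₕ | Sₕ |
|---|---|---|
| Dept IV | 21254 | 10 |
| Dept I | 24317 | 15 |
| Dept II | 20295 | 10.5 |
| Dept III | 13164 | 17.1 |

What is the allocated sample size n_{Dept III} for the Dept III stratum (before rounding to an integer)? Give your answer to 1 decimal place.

200.6

Neyman allocation: nₕ = n·NₕSₕ / Σⱼ NⱼSⱼ.
Σ NⱼSⱼ = 21254·10 + 24317·15 + 20295·10.5 + 13164·17.1 = 1.0154969 × 10^6.
n_{Dept III} = 905·13164·17.1 / (1.0154969 × 10^6) = 200.6.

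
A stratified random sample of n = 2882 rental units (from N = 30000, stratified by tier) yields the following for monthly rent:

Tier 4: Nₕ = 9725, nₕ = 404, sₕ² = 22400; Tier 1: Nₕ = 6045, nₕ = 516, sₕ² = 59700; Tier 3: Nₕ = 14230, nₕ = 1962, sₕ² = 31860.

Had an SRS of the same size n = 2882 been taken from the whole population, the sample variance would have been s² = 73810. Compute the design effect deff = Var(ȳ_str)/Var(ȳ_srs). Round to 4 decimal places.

Var(ȳ_str) = Σ Wₕ²(1−fₕ)sₕ²/nₕ with Wₕ = Nₕ/30000:
  Tier 4: (9725/30000)²·(1−404/9725)·22400/404 = 5.5843967
  Tier 1: (6045/30000)²·(1−516/6045)·59700/516 = 4.2966009
  Tier 3: (14230/30000)²·(1−1962/14230)·31860/1962 = 3.1497996
  → Var(ȳ_str) = 13.030797.
Var(ȳ_srs) = (1 − 2882/30000)·73810/2882 = 23.150354.
deff = 13.030797 / 23.150354 = 0.5629.

0.5629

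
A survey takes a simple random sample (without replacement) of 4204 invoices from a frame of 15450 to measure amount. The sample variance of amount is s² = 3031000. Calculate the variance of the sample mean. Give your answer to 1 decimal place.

524.8

Under SRS without replacement, Var(ȳ) = (1 − f)·s²/n with f = n/N = 4204/15450 = 0.27210356.
Var(ȳ) = (1 − 0.27210356)·3031000/4204 = 0.72789644·720.98002 = 524.79879.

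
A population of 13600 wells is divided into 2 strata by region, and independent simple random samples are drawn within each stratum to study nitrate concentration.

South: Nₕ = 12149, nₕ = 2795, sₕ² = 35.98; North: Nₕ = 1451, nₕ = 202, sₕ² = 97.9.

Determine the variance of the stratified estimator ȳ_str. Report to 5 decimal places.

Var(ȳ_str) = Σₕ Wₕ²(1 − fₕ)sₕ²/nₕ with Wₕ = Nₕ/N, N = 13600.
South: Wₕ = 0.89330882; term = 0.89330882²·(1 − 0.23006009)·35.98/2795 = 0.0079093251.
North: Wₕ = 0.10669118; term = 0.10669118²·(1 − 0.13921433)·97.9/202 = 0.0047487943.
Sum = 0.012658119.

0.01266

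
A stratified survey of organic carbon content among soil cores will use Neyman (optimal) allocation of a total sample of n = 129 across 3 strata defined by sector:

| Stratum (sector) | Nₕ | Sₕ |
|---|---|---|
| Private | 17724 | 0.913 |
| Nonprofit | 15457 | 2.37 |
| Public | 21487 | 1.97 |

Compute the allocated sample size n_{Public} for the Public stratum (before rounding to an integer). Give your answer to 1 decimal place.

Neyman allocation: nₕ = n·NₕSₕ / Σⱼ NⱼSⱼ.
Σ NⱼSⱼ = 17724·0.913 + 15457·2.37 + 21487·1.97 = 95144.492.
n_{Public} = 129·21487·1.97 / 95144.492 = 57.4.

57.4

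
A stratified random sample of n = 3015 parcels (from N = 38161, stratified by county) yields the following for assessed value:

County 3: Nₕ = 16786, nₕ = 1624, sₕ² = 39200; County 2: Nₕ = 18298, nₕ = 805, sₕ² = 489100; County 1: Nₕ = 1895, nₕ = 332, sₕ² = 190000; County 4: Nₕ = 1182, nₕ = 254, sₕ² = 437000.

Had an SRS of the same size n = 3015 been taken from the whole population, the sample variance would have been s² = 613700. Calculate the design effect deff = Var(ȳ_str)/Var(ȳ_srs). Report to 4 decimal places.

Var(ȳ_str) = Σ Wₕ²(1−fₕ)sₕ²/nₕ with Wₕ = Nₕ/38161:
  County 3: (16786/38161)²·(1−1624/16786)·39200/1624 = 4.2185603
  County 2: (18298/38161)²·(1−805/18298)·489100/805 = 133.54579
  County 1: (1895/38161)²·(1−332/1895)·190000/332 = 1.1639765
  County 4: (1182/38161)²·(1−254/1182)·437000/254 = 1.2959065
  → Var(ȳ_str) = 140.22423.
Var(ȳ_srs) = (1 − 3015/38161)·613700/3015 = 187.46706.
deff = 140.22423 / 187.46706 = 0.7480.

0.7480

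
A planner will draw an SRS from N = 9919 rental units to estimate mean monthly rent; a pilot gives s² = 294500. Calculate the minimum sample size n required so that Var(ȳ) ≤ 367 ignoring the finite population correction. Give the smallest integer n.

Without fpc, n₀ = s²/D = 294500/367 = 802.4523.
Rounding up, n = 803.

803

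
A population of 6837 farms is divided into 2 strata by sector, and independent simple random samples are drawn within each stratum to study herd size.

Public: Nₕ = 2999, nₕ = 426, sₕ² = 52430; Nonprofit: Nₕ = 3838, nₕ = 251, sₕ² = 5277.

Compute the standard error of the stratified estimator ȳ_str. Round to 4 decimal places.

Var(ȳ_str) = Σₕ Wₕ²(1 − fₕ)sₕ²/nₕ with Wₕ = Nₕ/N, N = 6837.
Public: Wₕ = 0.43864268; term = 0.43864268²·(1 − 0.14204735)·52430/426 = 20.316802.
Nonprofit: Wₕ = 0.56135732; term = 0.56135732²·(1 − 0.06539865)·5277/251 = 6.1918234.
Sum = 26.508625.
SE = √(26.508625) = 5.1487.

5.1487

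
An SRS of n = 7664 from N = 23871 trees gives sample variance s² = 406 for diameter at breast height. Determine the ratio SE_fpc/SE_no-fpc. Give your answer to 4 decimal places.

0.8240

f = n/N = 7664/23871 = 0.32105903.
SE_no-fpc = √(s²/n) = 0.23016287; SE_fpc = √((1−f)s²/n) = 0.18964932.
Ratio = √(1−f) = 0.82397875.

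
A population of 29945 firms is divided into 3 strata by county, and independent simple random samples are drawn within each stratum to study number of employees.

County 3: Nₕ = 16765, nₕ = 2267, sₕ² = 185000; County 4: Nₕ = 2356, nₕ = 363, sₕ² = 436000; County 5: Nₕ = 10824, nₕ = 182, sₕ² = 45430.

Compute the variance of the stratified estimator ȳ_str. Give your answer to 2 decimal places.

60.47

Var(ȳ_str) = Σₕ Wₕ²(1 − fₕ)sₕ²/nₕ with Wₕ = Nₕ/N, N = 29945.
County 3: Wₕ = 0.55985974; term = 0.55985974²·(1 − 0.13522219)·185000/2267 = 22.119903.
County 4: Wₕ = 0.07867758; term = 0.07867758²·(1 − 0.15407470)·436000/363 = 6.2894666.
County 5: Wₕ = 0.36146268; term = 0.36146268²·(1 − 0.01681449)·45430/182 = 32.065185.
Sum = 60.474555.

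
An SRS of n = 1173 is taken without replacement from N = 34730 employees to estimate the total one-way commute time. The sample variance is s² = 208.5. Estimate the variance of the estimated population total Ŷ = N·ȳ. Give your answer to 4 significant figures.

Var(Ŷ) = N²·Var(ȳ) = N²·(1 − n/N)·s²/n.
f = 1173/34730 = 0.03377483; Var(ȳ) = 0.96622517·208.5/1173 = 0.17174591.
Var(Ŷ) = 34730² · 0.17174591 = 2.0715526 × 10^8.

2.072 × 10^8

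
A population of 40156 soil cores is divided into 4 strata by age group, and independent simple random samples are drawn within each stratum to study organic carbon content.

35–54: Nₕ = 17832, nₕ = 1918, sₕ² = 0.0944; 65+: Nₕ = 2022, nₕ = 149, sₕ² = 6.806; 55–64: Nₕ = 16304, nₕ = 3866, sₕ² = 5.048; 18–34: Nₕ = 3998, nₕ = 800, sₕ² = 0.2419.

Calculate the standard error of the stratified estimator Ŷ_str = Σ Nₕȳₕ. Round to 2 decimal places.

Var(Ŷ_str) = Σₕ Nₕ²(1 − fₕ)sₕ²/nₕ.
35–54: 17832²·(1 − 1918/17832)·0.0944/1918 = 13966.989.
65+: 2022²·(1 − 149/2022)·6.806/149 = 172991.44.
55–64: 16304²·(1 − 3866/16304)·5.048/3866 = 264790.39.
18–34: 3998²·(1 − 800/3998)·0.2419/800 = 3866.047.
Sum = 455614.87.
SE = √(455614.87) = 674.99.

674.99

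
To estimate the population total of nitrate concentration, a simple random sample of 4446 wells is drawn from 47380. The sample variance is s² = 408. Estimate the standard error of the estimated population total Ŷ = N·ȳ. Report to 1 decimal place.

13662.9

Var(Ŷ) = N²·Var(ȳ) = N²·(1 − n/N)·s²/n.
f = 4446/47380 = 0.09383706; Var(ȳ) = 0.90616294·408/4446 = 0.083156653.
Var(Ŷ) = 47380² · 0.083156653 = 1.8667541 × 10^8.
SE(Ŷ) = √(1.8667541 × 10^8) = 13662.9.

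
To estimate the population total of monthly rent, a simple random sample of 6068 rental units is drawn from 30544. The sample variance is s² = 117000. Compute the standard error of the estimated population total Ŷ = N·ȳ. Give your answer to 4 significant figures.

Var(Ŷ) = N²·Var(ȳ) = N²·(1 − n/N)·s²/n.
f = 6068/30544 = 0.19866422; Var(ȳ) = 0.80133578·117000/6068 = 15.450937.
Var(Ŷ) = 30544² · 15.450937 = 1.4414734 × 10^10.
SE(Ŷ) = √(1.4414734 × 10^10) = 120100.

120100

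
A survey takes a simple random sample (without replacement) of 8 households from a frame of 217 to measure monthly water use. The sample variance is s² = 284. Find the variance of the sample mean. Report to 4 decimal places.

34.1912

Under SRS without replacement, Var(ȳ) = (1 − f)·s²/n with f = n/N = 8/217 = 0.03686636.
Var(ȳ) = (1 − 0.03686636)·284/8 = 0.96313364·35.5 = 34.191244.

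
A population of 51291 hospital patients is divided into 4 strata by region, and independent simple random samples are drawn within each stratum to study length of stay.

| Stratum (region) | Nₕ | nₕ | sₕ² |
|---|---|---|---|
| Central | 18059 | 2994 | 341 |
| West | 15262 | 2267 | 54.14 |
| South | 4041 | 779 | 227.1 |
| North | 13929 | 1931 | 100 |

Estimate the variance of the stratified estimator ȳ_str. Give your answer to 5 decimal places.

Var(ȳ_str) = Σₕ Wₕ²(1 − fₕ)sₕ²/nₕ with Wₕ = Nₕ/N, N = 51291.
Central: Wₕ = 0.35208906; term = 0.35208906²·(1 − 0.16578991)·341/2994 = 0.011778313.
West: Wₕ = 0.29755708; term = 0.29755708²·(1 − 0.14853885)·54.14/2267 = 0.001800413.
South: Wₕ = 0.07878575; term = 0.07878575²·(1 − 0.19277407)·227.1/779 = 0.0014607307.
North: Wₕ = 0.27156811; term = 0.27156811²·(1 − 0.13863163)·100/1931 = 0.0032897598.
Sum = 0.018329217.

0.01833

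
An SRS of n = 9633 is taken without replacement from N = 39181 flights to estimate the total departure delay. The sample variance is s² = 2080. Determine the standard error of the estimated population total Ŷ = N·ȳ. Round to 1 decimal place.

15810.8

Var(Ŷ) = N²·Var(ȳ) = N²·(1 − n/N)·s²/n.
f = 9633/39181 = 0.24585896; Var(ȳ) = 0.75414104·2080/9633 = 0.16283747.
Var(Ŷ) = 39181² · 0.16283747 = 2.4998007 × 10^8.
SE(Ŷ) = √(2.4998007 × 10^8) = 15810.8.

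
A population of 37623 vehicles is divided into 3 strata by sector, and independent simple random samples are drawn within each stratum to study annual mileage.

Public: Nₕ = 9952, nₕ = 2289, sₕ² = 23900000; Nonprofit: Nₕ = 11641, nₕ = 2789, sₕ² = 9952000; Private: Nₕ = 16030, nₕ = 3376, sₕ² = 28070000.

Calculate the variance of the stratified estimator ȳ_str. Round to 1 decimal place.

Var(ȳ_str) = Σₕ Wₕ²(1 − fₕ)sₕ²/nₕ with Wₕ = Nₕ/N, N = 37623.
Public: Wₕ = 0.26451904; term = 0.26451904²·(1 − 0.23000402)·23900000/2289 = 562.54136.
Nonprofit: Wₕ = 0.30941180; term = 0.30941180²·(1 − 0.23958423)·9952000/2789 = 259.76863.
Private: Wₕ = 0.42606916; term = 0.42606916²·(1 − 0.21060512)·28070000/3376 = 1191.5012.
Sum = 2013.8112.

2013.8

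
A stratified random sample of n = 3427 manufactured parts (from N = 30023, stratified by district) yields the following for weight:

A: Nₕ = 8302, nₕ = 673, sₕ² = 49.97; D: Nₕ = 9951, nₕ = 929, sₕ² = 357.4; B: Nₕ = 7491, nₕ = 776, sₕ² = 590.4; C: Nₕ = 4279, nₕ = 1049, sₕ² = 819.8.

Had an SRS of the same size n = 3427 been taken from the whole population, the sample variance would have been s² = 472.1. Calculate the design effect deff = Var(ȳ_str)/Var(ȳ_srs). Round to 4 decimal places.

0.8029

Var(ȳ_str) = Σ Wₕ²(1−fₕ)sₕ²/nₕ with Wₕ = Nₕ/30023:
  A: (8302/30023)²·(1−673/8302)·49.97/673 = 0.0052171876
  D: (9951/30023)²·(1−929/9951)·357.4/929 = 0.038317769
  B: (7491/30023)²·(1−776/7491)·590.4/776 = 0.042458268
  C: (4279/30023)²·(1−1049/4279)·819.8/1049 = 0.011983097
  → Var(ȳ_str) = 0.097976322.
Var(ȳ_srs) = (1 − 3427/30023)·472.1/3427 = 0.12203436.
deff = 0.097976322 / 0.12203436 = 0.8029.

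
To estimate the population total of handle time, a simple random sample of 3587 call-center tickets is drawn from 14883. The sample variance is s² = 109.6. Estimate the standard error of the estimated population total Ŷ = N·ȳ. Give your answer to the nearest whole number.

2266

Var(Ŷ) = N²·Var(ȳ) = N²·(1 − n/N)·s²/n.
f = 3587/14883 = 0.24101324; Var(ȳ) = 0.75898676·109.6/3587 = 0.023190674.
Var(Ŷ) = 14883² · 0.023190674 = 5.1368198 × 10^6.
SE(Ŷ) = √(5.1368198 × 10^6) = 2266.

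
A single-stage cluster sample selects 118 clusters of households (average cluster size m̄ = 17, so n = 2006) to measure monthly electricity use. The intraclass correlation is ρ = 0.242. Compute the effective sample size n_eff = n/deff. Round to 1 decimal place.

deff = 1 + (17 − 1)·0.242 = 1 + 3.872 = 4.872.
n_eff = 2006 / 4.872 = 411.7.

411.7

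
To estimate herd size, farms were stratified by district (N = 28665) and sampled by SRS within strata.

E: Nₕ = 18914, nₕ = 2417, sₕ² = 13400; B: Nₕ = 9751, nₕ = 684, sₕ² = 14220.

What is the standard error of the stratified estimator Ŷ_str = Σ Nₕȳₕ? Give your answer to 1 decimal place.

59732.1

Var(Ŷ_str) = Σₕ Nₕ²(1 − fₕ)sₕ²/nₕ.
E: 18914²·(1 − 2417/18914)·13400/2417 = 1.7298821 × 10^9.
B: 9751²·(1 − 684/9751)·14220/684 = 1.8380455 × 10^9.
Sum = 3.5679276 × 10^9.
SE = √(3.5679276 × 10^9) = 59732.1.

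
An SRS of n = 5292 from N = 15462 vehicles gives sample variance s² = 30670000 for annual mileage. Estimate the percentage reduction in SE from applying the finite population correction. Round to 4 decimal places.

f = n/N = 5292/15462 = 0.34225844.
SE_no-fpc = √(s²/n) = 76.128447; SE_fpc = √((1−f)s²/n) = 61.741135.
Ratio = √(1−f) = 0.81101268. Reduction = 100·(1 − 0.81101268) = 18.8987%.

18.8987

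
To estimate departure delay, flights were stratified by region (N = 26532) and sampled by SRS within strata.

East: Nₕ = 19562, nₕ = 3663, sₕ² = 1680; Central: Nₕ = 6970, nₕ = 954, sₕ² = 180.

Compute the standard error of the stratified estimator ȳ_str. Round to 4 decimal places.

Var(ȳ_str) = Σₕ Wₕ²(1 − fₕ)sₕ²/nₕ with Wₕ = Nₕ/N, N = 26532.
East: Wₕ = 0.73729836; term = 0.73729836²·(1 − 0.18725079)·1680/3663 = 0.20263546.
Central: Wₕ = 0.26270164; term = 0.26270164²·(1 − 0.13687231)·180/954 = 0.011238925.
Sum = 0.21387439.
SE = √(0.21387439) = 0.4625.

0.4625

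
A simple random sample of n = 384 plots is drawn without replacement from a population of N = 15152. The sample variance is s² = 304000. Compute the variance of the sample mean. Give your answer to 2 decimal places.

Under SRS without replacement, Var(ȳ) = (1 − f)·s²/n with f = n/N = 384/15152 = 0.02534319.
Var(ȳ) = (1 − 0.02534319)·304000/384 = 0.97465681·791.66667 = 771.60331.

771.60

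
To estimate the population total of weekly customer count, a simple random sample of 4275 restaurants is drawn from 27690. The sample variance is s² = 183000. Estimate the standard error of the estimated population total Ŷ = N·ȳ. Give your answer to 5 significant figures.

166600

Var(Ŷ) = N²·Var(ȳ) = N²·(1 − n/N)·s²/n.
f = 4275/27690 = 0.15438787; Var(ȳ) = 0.84561213·183000/4275 = 36.198133.
Var(Ŷ) = 27690² · 36.198133 = 2.7754415 × 10^10.
SE(Ŷ) = √(2.7754415 × 10^10) = 166600.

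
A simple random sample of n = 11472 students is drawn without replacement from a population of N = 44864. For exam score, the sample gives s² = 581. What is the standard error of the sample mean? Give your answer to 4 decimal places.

0.1942

Under SRS without replacement, Var(ȳ) = (1 − f)·s²/n with f = n/N = 11472/44864 = 0.25570613.
Var(ȳ) = (1 − 0.25570613)·581/11472 = 0.74429387·0.050645049 = 0.037694799.
SE(ȳ) = √(0.037694799) = 0.1942.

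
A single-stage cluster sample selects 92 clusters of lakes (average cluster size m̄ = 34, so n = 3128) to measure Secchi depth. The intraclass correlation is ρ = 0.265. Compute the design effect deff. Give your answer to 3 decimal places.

9.745

deff = 1 + (34 − 1)·0.265 = 1 + 8.745 = 9.745.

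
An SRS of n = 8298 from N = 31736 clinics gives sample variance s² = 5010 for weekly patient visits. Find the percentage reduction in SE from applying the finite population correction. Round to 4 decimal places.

f = n/N = 8298/31736 = 0.26146962.
SE_no-fpc = √(s²/n) = 0.77701991; SE_fpc = √((1−f)s²/n) = 0.66775374.
Ratio = √(1−f) = 0.85937790. Reduction = 100·(1 − 0.85937790) = 14.0622%.

14.0622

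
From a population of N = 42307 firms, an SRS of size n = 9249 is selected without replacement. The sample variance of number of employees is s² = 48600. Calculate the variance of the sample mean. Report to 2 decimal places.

4.11

Under SRS without replacement, Var(ȳ) = (1 − f)·s²/n with f = n/N = 9249/42307 = 0.21861630.
Var(ȳ) = (1 − 0.21861630)·48600/9249 = 0.78138370·5.2546221 = 4.1058761.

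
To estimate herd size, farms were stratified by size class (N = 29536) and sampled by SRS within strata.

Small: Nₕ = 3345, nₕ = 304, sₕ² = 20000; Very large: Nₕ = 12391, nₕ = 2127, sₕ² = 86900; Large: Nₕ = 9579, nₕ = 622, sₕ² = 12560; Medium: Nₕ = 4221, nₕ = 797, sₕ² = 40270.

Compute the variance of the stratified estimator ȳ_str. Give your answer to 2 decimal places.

9.55

Var(ȳ_str) = Σₕ Wₕ²(1 − fₕ)sₕ²/nₕ with Wₕ = Nₕ/N, N = 29536.
Small: Wₕ = 0.11325163; term = 0.11325163²·(1 − 0.09088191)·20000/304 = 0.76712404.
Very large: Wₕ = 0.41952194; term = 0.41952194²·(1 − 0.17165685)·86900/2127 = 5.9562364.
Large: Wₕ = 0.32431609; term = 0.32431609²·(1 − 0.06493371)·12560/622 = 1.9859973.
Medium: Wₕ = 0.14291035; term = 0.14291035²·(1 − 0.18881782)·40270/797 = 0.83708403.
Sum = 9.5464418.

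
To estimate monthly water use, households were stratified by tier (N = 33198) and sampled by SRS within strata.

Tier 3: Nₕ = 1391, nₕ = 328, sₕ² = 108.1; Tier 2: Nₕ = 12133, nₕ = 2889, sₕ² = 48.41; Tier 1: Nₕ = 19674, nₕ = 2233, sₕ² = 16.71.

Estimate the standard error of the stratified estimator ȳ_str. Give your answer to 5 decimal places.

0.06691

Var(ȳ_str) = Σₕ Wₕ²(1 − fₕ)sₕ²/nₕ with Wₕ = Nₕ/N, N = 33198.
Tier 3: Wₕ = 0.04190011; term = 0.04190011²·(1 − 0.23580158)·108.1/328 = 4.4216911 × 10^-4.
Tier 2: Wₕ = 0.36547382; term = 0.36547382²·(1 − 0.23811094)·48.41/2889 = 0.0017052648.
Tier 1: Wₕ = 0.59262606; term = 0.59262606²·(1 − 0.11350005)·16.71/2233 = 0.0023298499.
Sum = 0.0044772838.
SE = √(0.0044772838) = 0.06691.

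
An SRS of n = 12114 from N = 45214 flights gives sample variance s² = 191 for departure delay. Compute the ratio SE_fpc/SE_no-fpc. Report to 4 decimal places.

0.8556

f = n/N = 12114/45214 = 0.26792586.
SE_no-fpc = √(s²/n) = 0.12556624; SE_fpc = √((1−f)s²/n) = 0.10743615.
Ratio = √(1−f) = 0.85561331.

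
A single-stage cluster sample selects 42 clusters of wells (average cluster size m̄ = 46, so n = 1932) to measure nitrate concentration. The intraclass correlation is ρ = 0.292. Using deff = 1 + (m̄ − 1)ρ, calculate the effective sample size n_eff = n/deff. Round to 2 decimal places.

136.63

deff = 1 + (46 − 1)·0.292 = 1 + 13.14 = 14.14.
n_eff = 1932 / 14.14 = 136.63.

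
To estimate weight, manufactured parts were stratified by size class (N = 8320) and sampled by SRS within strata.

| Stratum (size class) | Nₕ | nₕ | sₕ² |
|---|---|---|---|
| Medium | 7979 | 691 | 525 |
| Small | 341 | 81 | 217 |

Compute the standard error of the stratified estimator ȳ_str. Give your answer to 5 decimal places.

0.80105

Var(ȳ_str) = Σₕ Wₕ²(1 − fₕ)sₕ²/nₕ with Wₕ = Nₕ/N, N = 8320.
Medium: Wₕ = 0.95901442; term = 0.95901442²·(1 − 0.08660233)·525/691 = 0.6382509.
Small: Wₕ = 0.04098558; term = 0.04098558²·(1 − 0.23753666)·217/81 = 0.0034312771.
Sum = 0.64168218.
SE = √(0.64168218) = 0.80105.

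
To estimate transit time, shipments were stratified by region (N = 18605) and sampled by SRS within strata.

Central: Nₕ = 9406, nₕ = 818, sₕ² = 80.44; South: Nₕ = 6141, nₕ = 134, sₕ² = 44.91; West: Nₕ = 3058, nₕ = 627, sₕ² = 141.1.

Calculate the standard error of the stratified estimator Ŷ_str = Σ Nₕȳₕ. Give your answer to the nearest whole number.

Var(Ŷ_str) = Σₕ Nₕ²(1 − fₕ)sₕ²/nₕ.
Central: 9406²·(1 − 818/9406)·80.44/818 = 7.9435708 × 10^6.
South: 6141²·(1 − 134/6141)·44.91/134 = 1.2363316 × 10^7.
West: 3058²·(1 − 627/3058)·141.1/627 = 1.672946 × 10^6.
Sum = 2.1979833 × 10^7.
SE = √(2.1979833 × 10^7) = 4688.

4688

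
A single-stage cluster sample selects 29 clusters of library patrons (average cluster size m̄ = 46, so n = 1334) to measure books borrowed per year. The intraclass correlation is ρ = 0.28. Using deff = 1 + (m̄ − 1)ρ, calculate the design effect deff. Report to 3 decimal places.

deff = 1 + (46 − 1)·0.28 = 1 + 12.6 = 13.6.

13.600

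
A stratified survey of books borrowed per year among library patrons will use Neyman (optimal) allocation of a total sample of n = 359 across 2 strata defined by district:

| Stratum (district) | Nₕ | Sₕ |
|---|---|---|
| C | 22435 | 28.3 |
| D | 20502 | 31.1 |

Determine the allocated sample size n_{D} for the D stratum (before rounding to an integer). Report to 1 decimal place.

Neyman allocation: nₕ = n·NₕSₕ / Σⱼ NⱼSⱼ.
Σ NⱼSⱼ = 22435·28.3 + 20502·31.1 = 1.2725227 × 10^6.
n_{D} = 359·20502·31.1 / (1.2725227 × 10^6) = 179.9.

179.9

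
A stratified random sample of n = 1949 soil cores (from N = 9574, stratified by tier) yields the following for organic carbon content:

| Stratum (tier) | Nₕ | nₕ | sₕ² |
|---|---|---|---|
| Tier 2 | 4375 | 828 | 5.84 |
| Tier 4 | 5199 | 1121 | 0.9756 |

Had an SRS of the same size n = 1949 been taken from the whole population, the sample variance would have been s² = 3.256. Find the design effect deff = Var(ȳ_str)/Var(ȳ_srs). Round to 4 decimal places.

Var(ȳ_str) = Σ Wₕ²(1−fₕ)sₕ²/nₕ with Wₕ = Nₕ/9574:
  Tier 2: (4375/9574)²·(1−828/4375)·5.84/828 = 0.0011940841
  Tier 4: (5199/9574)²·(1−1121/5199)·0.9756/1121 = 2.013012 × 10^-4
  → Var(ȳ_str) = 0.0013953853.
Var(ȳ_srs) = (1 − 1949/9574)·3.256/1949 = 0.0013305126.
deff = 0.0013953853 / 0.0013305126 = 1.0488.

1.0488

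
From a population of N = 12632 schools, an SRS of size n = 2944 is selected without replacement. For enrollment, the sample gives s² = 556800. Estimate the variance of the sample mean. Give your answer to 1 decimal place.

Under SRS without replacement, Var(ȳ) = (1 − f)·s²/n with f = n/N = 2944/12632 = 0.23305890.
Var(ȳ) = (1 − 0.23305890)·556800/2944 = 0.76694110·189.13043 = 145.0519.

145.1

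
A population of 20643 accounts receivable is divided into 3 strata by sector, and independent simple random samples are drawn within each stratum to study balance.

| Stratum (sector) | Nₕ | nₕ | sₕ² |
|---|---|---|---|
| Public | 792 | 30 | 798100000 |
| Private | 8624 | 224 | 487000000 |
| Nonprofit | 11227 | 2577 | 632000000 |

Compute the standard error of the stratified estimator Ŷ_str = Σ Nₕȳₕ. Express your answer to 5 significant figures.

Var(Ŷ_str) = Σₕ Nₕ²(1 − fₕ)sₕ²/nₕ.
Public: 792²·(1 − 30/792)·798100000/30 = 1.6055218 × 10^13.
Private: 8624²·(1 − 224/8624)·487000000/224 = 1.574958 × 10^14.
Nonprofit: 11227²·(1 − 2577/11227)·632000000/2577 = 2.381675 × 10^13.
Sum = 1.9736777 × 10^14.
SE = √(1.9736777 × 10^14) = 1.4049 × 10^7.

1.4049 × 10^7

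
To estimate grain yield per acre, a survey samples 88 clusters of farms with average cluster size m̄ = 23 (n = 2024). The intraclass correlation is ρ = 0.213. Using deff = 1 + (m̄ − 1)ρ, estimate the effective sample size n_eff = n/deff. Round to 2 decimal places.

355.96

deff = 1 + (23 − 1)·0.213 = 1 + 4.686 = 5.686.
n_eff = 2024 / 5.686 = 355.96.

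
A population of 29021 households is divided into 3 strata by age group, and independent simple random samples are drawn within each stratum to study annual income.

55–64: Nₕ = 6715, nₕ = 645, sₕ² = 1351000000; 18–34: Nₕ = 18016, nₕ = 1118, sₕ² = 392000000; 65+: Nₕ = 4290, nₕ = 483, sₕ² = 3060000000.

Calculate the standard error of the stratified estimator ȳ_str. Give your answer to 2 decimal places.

592.42

Var(ȳ_str) = Σₕ Wₕ²(1 − fₕ)sₕ²/nₕ with Wₕ = Nₕ/N, N = 29021.
55–64: Wₕ = 0.23138417; term = 0.23138417²·(1 − 0.09605361)·1351000000/645 = 101369.1.
18–34: Wₕ = 0.62079184; term = 0.62079184²·(1 − 0.06205595)·392000000/1118 = 126739.85.
65+: Wₕ = 0.14782399; term = 0.14782399²·(1 − 0.11258741)·3060000000/483 = 122854.12.
Sum = 350963.07.
SE = √(350963.07) = 592.42.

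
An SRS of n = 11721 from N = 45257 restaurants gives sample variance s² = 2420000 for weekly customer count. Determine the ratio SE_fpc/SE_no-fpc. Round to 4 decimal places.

0.8608

f = n/N = 11721/45257 = 0.25898756.
SE_no-fpc = √(s²/n) = 14.36896; SE_fpc = √((1−f)s²/n) = 12.3691.
Ratio = √(1−f) = 0.86082079.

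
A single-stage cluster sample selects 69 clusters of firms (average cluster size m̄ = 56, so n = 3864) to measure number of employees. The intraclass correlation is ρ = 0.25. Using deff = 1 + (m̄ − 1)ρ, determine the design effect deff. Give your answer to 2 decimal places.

deff = 1 + (56 − 1)·0.25 = 1 + 13.75 = 14.75.

14.75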